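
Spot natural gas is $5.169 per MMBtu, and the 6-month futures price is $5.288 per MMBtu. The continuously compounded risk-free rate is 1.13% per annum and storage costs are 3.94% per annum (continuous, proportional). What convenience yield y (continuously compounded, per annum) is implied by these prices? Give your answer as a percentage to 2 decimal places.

0.52%

F = S·e^((r+u−y)T) ⇒ (r+u−y) = ln(F/S)/T
ln(5.288/5.169) = 0.022761; /T ⇒ 0.045522
y = r + u − ln(F/S)/T = 0.0113 + 0.0394 − 0.045522 = 0.005178
y = 0.52%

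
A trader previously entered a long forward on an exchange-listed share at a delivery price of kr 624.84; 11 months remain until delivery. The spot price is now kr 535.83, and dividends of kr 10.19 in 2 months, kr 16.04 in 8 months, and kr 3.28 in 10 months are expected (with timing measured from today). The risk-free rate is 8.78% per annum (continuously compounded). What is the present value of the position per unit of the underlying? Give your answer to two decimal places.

PV(remaining dividends) I = 10.19·e^(−0.0878·2/12) + 16.04·e^(−0.0878·8/12) + 3.28·e^(−0.0878·10/12) = 28.2186
Current forward F = (S − I)·e^(rT) = (535.83 − 28.2186)·e^(0.0878·11/12) = 507.6114 × 1.083811 = 550.1548
Value (long) = (F − K)·e^(−rT) = (550.1548 − 624.84) × 0.922670 = -68.9098
Value = -kr 68.91

-kr 68.91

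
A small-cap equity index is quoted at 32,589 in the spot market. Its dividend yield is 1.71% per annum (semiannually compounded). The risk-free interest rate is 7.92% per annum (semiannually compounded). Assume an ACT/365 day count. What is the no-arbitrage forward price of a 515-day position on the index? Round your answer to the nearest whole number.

F = S · (1+r/2)^(2T) / (1+q/2)^(2T)
= 32589 × 1.115823 / 1.024316 = 32589 × 1.089335
F = 35,500

35,500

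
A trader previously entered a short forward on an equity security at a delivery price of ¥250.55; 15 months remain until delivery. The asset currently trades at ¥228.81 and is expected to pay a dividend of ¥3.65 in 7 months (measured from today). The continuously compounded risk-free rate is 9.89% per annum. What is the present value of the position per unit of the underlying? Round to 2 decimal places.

-¥3.95

PV(remaining dividends) I = 3.65·e^(−0.0989·7/12) = 3.4454
Current forward F = (S − I)·e^(rT) = (228.81 − 3.4454)·e^(0.0989·15/12) = 225.3646 × 1.131591 = 255.0206
Value (long) = (F − K)·e^(−rT) = (255.0206 − 250.55) × 0.883711 = 3.9507
Short position value = −(long value) = -¥3.95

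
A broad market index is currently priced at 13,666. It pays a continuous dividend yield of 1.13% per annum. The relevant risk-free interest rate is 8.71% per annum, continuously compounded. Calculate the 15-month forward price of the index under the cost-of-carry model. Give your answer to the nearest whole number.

F = S·e^((r − q)T) = 13666 · e^((0.0871 − 0.0113) × 15/12)
= 13666 · e^0.094750 = 13666 × 1.099384
F = 15,024

15,024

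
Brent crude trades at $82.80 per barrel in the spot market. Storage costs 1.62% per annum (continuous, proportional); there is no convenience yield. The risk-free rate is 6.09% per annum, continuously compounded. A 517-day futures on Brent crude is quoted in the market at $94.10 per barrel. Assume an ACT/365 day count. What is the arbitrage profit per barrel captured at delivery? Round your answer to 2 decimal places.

$1.75 per barrel

Fair futures: F* = S·e^(carry·T), with carry = (r + u) = 0.0609 + 0.0162 = 0.0771
F* = 82.80 · e^(0.0771 × 517/365) = 82.80 · e^0.109207 = 82.80 × 1.115393 = $92.3545
Market $94.10 > fair $92.3545: forward overpriced → cash-and-carry (buy spot, short the forward).
At maturity, profit = |F_mkt − F*| = |94.10 − 92.3545| = $1.75 per barrel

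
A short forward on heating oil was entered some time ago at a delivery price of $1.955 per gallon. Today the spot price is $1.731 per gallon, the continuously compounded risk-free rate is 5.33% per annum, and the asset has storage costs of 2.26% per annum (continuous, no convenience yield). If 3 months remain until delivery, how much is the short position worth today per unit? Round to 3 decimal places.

Current fair forward for the remaining 3 months: F = S·e^((r + u)·T), (r + u) = 0.0533 + 0.0226 = 0.0759
F = 1.731 · e^(0.0759 × 3/12) = 1.731 × 1.019156 = 1.7642
Value of long forward = (F − K)·e^(−rT) = (1.7642 − 1.955) · e^(−0.0533·3/12)
= -0.1908 × 0.986763 = -0.188
Short position value = −(long value) = $0.188

$0.188 per gallon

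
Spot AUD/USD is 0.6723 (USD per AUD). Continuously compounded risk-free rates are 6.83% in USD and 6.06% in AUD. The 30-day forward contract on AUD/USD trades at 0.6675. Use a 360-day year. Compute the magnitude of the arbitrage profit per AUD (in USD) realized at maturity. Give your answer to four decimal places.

Fair forward: F* = S·e^(carry·T), with carry = (r_USD − r_AUD) = 0.0683 − 0.0606 = 0.0077
F* = 0.6723 · e^(0.0077 × 30/360) = 0.6723 · e^0.000642 = 0.6723 × 1.000642 = 0.6727
Market 0.6675 < fair 0.6727: forward underpriced → reverse cash-and-carry (short spot, go long the forward).
At maturity, profit = |F_mkt − F*| = |0.6675 − 0.6727| = 0.0052 per AUD (in USD)

0.0052 per AUD (in USD)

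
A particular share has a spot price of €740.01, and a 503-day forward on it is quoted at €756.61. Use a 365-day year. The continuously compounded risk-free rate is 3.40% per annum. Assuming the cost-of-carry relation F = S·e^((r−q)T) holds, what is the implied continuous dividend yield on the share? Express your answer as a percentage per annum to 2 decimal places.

1.79%

From F = S·e^((r−q)T): (r − q) = ln(F/S)/T
ln(756.61/740.01) = ln(1.022432) = 0.022184
(r − q) = 0.022184 / (503/365) = 0.016098
q = r − ln(F/S)/T = 0.0340 − 0.016098 = 0.017902
q = 1.79%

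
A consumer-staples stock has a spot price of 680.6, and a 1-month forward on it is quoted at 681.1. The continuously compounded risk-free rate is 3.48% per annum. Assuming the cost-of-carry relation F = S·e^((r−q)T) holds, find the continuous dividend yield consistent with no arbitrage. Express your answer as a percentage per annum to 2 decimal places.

2.60%

From F = S·e^((r−q)T): (r − q) = ln(F/S)/T
ln(681.1/680.6) = ln(1.000735) = 0.000735
(r − q) = 0.000735 / (1/12) = 0.008820
q = r − ln(F/S)/T = 0.0348 − 0.008820 = 0.025980
q = 2.60%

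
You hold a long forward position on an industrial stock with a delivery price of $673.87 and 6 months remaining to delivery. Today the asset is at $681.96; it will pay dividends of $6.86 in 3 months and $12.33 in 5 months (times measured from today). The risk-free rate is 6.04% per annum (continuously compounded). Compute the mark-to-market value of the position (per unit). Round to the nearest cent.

$9.36

PV(remaining dividends) I = 6.86·e^(−0.0604·3/12) + 12.33·e^(−0.0604·5/12) = 18.7808
Current forward F = (S − I)·e^(rT) = (681.96 − 18.7808)·e^(0.0604·6/12) = 663.1792 × 1.030661 = 683.5129
Value (long) = (F − K)·e^(−rT) = (683.5129 − 673.87) × 0.970251 = 9.3560
Value = $9.36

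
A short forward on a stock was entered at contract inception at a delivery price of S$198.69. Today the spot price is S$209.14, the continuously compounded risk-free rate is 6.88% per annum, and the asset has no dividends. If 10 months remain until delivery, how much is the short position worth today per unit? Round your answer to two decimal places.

-S$21.52

Current fair forward for the remaining 10 months: F = S·e^(r·T), r = 0.0688
F = 209.14 · e^(0.0688 × 10/12) = 209.14 × 1.059009 = 221.4811
Value of long forward = (F − K)·e^(−rT) = (221.4811 − 198.69) · e^(−0.0688·10/12)
= 22.7911 × 0.944279 = 21.52
Short position value = −(long value) = -S$21.52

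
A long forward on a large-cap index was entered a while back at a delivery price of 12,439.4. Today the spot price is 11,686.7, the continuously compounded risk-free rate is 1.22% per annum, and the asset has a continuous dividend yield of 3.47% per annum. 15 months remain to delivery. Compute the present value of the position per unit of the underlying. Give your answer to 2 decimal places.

Current fair forward for the remaining 15 months: F = S·e^((r − q)·T), (r − q) = 0.0122 − 0.0347 = -0.0225
F = 11686.7 · e^(-0.0225 × 15/12) = 11686.7 × 0.97226683 = 11362.5908
Value of long forward = (F − K)·e^(−rT) = (11362.5908 − 12439.4) · e^(−0.0122·15/12)
= -1076.8092 × 0.98486569 = -1060.51

-1060.51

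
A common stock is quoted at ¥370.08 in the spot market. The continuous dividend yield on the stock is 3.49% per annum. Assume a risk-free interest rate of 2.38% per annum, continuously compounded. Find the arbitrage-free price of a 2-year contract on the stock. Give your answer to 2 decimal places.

¥361.95

F = S·e^((r − q)T) = 370.08 · e^((0.0238 − 0.0349) × 2)
= 370.08 · e^-0.022200 = 370.08 × 0.978045
F = ¥361.95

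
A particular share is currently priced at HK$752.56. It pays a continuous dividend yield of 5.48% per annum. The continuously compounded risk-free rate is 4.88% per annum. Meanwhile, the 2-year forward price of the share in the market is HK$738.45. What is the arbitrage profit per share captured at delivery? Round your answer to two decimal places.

Fair forward: F* = S·e^(carry·T), with carry = (r − q) = 0.0488 − 0.0548 = -0.0060
F* = 752.56 · e^(-0.0060 × 2) = 752.56 · e^-0.012000 = 752.56 × 0.988072 = HK$743.5835
Market HK$738.45 < fair HK$743.5835: forward underpriced → reverse cash-and-carry (short spot, go long the forward).
At maturity, profit = |F_mkt − F*| = |738.45 − 743.5835| = HK$5.13 per share

HK$5.13 per share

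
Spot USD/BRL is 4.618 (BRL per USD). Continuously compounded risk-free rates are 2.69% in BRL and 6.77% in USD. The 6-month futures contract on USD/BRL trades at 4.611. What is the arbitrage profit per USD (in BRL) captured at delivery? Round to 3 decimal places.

0.086 per USD (in BRL)

Fair futures: F* = S·e^(carry·T), with carry = (r_BRL − r_USD) = 0.0269 − 0.0677 = -0.0408
F* = 4.618 · e^(-0.0408 × 6/12) = 4.618 · e^-0.020400 = 4.618 × 0.979807 = 4.5247
Market 4.611 > fair 4.5247: forward overpriced → cash-and-carry (buy spot, short the forward).
At maturity, profit = |F_mkt − F*| = |4.611 − 4.5247| = 0.086 per USD (in BRL)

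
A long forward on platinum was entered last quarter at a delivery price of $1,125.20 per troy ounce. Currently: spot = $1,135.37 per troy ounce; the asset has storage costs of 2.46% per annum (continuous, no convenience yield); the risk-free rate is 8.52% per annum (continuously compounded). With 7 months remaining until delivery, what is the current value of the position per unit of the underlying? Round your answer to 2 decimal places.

$81.14 per troy ounce

Current fair forward for the remaining 7 months: F = S·e^((r + u)·T), (r + u) = 0.0852 + 0.0246 = 0.1098
F = 1135.37 · e^(0.1098 × 7/12) = 1135.37 × 1.06614570 = 1210.4698
Value of long forward = (F − K)·e^(−rT) = (1210.4698 − 1125.20) · e^(−0.0852·7/12)
= 85.2698 × 0.95151484 = 81.14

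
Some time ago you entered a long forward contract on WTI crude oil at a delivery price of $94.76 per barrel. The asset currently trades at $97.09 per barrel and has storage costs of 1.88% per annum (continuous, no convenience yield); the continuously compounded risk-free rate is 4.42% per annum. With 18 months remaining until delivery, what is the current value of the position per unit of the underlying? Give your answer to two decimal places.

Current fair forward for the remaining 18 months: F = S·e^((r + u)·T), (r + u) = 0.0442 + 0.0188 = 0.0630
F = 97.09 · e^(0.0630 × 18/12) = 97.09 × 1.099109 = 106.7125
Value of long forward = (F − K)·e^(−rT) = (106.7125 − 94.76) · e^(−0.0442·18/12)
= 11.9525 × 0.935850 = 11.19

$11.19 per barrel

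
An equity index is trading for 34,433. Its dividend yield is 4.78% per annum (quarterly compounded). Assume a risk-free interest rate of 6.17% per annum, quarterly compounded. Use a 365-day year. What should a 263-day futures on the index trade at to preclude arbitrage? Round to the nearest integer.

F = S · (1+r/4)^(4T) / (1+q/4)^(4T)
= 34433 × 1.045106 / 1.034831 = 34433 × 1.009929
F = 34,775

34,775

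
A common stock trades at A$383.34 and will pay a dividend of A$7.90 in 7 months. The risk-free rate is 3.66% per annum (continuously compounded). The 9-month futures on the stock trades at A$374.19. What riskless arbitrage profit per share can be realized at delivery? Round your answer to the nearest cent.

A$11.87 per share

PV(dividends) I = 7.90·e^(−0.0366·7/12) = 7.7331
Fair futures F* = (S − I)·e^(rT) = (383.34 − 7.7331)·e^0.027450 = 375.6069 × 1.027830 = 386.0600
Market A$374.19 < fair 386.0600: forward underpriced → reverse cash-and-carry (short the stock, invest proceeds at r, pay the dividends, go long the forward).
Profit at T = |F_mkt − F*| = |374.19 − 386.0600| = A$11.87 per share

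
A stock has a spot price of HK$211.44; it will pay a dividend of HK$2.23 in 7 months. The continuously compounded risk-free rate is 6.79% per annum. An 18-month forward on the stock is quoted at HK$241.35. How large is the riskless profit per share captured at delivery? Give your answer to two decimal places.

PV(dividends) I = 2.23·e^(−0.0679·7/12) = 2.1434
Fair forward F* = (S − I)·e^(rT) = (211.44 − 2.1434)·e^0.101850 = 209.2966 × 1.107217 = 231.7368
Market HK$241.35 > fair 231.7368: forward overpriced → cash-and-carry (borrow at r, buy the stock and collect the dividends, short the forward).
Profit at T = |F_mkt − F*| = |241.35 − 231.7368| = HK$9.61 per share

HK$9.61 per share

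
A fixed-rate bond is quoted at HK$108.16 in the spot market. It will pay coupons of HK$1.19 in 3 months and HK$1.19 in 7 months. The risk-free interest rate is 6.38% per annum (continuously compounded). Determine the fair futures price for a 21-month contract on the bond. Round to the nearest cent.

PV(coupons) I = 1.19·e^(−0.0638·3/12) + 1.19·e^(−0.0638·7/12)
I = 1.1712 + 1.1465 = 2.3177
F = (S − I)·e^(rT) = (108.16 − 2.3177) · e^(0.0638·21/12)
= 105.8423 · e^0.111650 = 105.8423 × 1.118121 = HK$118.34

HK$118.34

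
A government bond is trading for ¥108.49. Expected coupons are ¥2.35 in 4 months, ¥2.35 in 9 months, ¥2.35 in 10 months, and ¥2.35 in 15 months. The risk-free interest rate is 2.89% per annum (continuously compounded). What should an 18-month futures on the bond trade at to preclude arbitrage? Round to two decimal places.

PV(coupons) I = 2.35·e^(−0.0289·4/12) + 2.35·e^(−0.0289·9/12) + 2.35·e^(−0.0289·10/12) + 2.35·e^(−0.0289·15/12)
I = 2.3275 + 2.2996 + 2.2941 + 2.2666 = 9.1878
F = (S − I)·e^(rT) = (108.49 − 9.1878) · e^(0.0289·18/12)
= 99.3022 · e^0.043350 = 99.3022 × 1.044303 = ¥103.70

¥103.70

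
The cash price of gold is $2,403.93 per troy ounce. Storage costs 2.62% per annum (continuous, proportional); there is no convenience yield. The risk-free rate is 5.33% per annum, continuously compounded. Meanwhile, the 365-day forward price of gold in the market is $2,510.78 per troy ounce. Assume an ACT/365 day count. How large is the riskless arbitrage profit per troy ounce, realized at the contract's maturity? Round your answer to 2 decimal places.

Fair forward: F* = S·e^(carry·T), with carry = (r + u) = 0.0533 + 0.0262 = 0.0795
F* = 2403.93 · e^(0.0795 × 365/365) = 2403.93 · e^0.07950000 = 2403.93 × 1.08274556 = $2602.8445
Market $2510.78 < fair $2602.8445: forward underpriced → reverse cash-and-carry (short spot, go long the forward).
At maturity, profit = |F_mkt − F*| = |2510.78 − 2602.8445| = $92.06 per troy ounce

$92.06 per troy ounce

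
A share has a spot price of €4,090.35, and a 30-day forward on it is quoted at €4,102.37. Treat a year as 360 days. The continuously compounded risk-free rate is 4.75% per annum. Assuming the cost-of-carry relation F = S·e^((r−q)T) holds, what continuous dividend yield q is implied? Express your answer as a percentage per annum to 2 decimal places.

From F = S·e^((r−q)T): (r − q) = ln(F/S)/T
ln(4102.37/4090.35) = ln(1.002939) = 0.002935
(r − q) = 0.002935 / (30/360) = 0.035220
q = r − ln(F/S)/T = 0.0475 − 0.035220 = 0.012280
q = 1.23%

1.23%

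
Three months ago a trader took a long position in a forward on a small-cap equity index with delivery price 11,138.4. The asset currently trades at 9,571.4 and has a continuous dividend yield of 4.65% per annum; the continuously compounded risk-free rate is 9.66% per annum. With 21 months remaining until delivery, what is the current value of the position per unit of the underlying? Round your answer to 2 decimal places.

-582.63

Current fair forward for the remaining 21 months: F = S·e^((r − q)·T), (r − q) = 0.0966 − 0.0465 = 0.0501
F = 9571.4 · e^(0.0501 × 21/12) = 9571.4 × 1.09163328 = 10448.4588
Value of long forward = (F − K)·e^(−rT) = (10448.4588 − 11138.4) · e^(−0.0966·21/12)
= -689.9412 × 0.84446668 = -582.63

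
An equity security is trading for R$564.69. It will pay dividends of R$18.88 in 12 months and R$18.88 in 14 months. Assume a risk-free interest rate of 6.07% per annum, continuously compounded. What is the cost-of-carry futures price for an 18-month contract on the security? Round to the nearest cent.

R$579.79

PV(dividends) I = 18.88·e^(−0.0607·12/12) + 18.88·e^(−0.0607·14/12)
I = 17.7681 + 17.5892 = 35.3573
F = (S − I)·e^(rT) = (564.69 − 35.3573) · e^(0.0607·18/12)
= 529.3327 · e^0.091050 = 529.3327 × 1.095324 = R$579.79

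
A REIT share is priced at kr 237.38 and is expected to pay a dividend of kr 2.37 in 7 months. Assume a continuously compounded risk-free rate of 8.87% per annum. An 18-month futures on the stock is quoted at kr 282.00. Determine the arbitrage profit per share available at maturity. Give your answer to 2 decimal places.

PV(dividends) I = 2.37·e^(−0.0887·7/12) = 2.2505
Fair futures F* = (S − I)·e^(rT) = (237.38 − 2.2505)·e^0.133050 = 235.1295 × 1.142307 = 268.5901
Market kr 282.00 > fair 268.5901: forward overpriced → cash-and-carry (borrow at r, buy the stock and collect the dividends, short the forward).
Profit at T = |F_mkt − F*| = |282.00 − 268.5901| = kr 13.41 per share

kr 13.41 per share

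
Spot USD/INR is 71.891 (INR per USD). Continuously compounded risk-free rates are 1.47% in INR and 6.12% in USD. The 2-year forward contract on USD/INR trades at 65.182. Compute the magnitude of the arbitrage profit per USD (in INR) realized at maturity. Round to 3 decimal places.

Fair forward: F* = S·e^(carry·T), with carry = (r_INR − r_USD) = 0.0147 − 0.0612 = -0.0465
F* = 71.891 · e^(-0.0465 × 2) = 71.891 · e^-0.093000 = 71.891 × 0.911194 = 65.5066
Market 65.182 < fair 65.5066: forward underpriced → reverse cash-and-carry (short spot, go long the forward).
At maturity, profit = |F_mkt − F*| = |65.182 − 65.5066| = 0.325 per USD (in INR)

0.325 per USD (in INR)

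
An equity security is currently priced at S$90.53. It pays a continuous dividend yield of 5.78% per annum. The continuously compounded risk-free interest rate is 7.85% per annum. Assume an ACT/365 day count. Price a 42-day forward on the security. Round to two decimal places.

F = S·e^((r − q)T) = 90.53 · e^((0.0785 − 0.0578) × 42/365)
= 90.53 · e^0.002382 = 90.53 × 1.002385
F = S$90.75

S$90.75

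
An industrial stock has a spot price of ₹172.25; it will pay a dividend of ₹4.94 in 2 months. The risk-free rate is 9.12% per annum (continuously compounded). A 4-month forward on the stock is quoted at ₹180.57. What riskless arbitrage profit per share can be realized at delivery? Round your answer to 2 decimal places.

₹8.02 per share

PV(dividends) I = 4.94·e^(−0.0912·2/12) = 4.8655
Fair forward F* = (S − I)·e^(rT) = (172.25 − 4.8655)·e^0.030400 = 167.3845 × 1.030867 = 172.5512
Market ₹180.57 > fair 172.5512: forward overpriced → cash-and-carry (borrow at r, buy the stock and collect the dividends, short the forward).
Profit at T = |F_mkt − F*| = |180.57 − 172.5512| = ₹8.02 per share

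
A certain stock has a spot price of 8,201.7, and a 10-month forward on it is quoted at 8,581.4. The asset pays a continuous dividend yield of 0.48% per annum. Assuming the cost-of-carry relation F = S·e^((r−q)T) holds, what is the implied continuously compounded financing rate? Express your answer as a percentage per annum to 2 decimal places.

5.91%

From F = S·e^((r−q)T): (r − q) = ln(F/S)/T
ln(8581.4/8201.7) = ln(1.046295) = 0.045255
(r − q) = 0.045255 / (10/12) = 0.054306
r = ln(F/S)/T + q = 0.054306 + 0.0048 = 0.059106
r = 5.91%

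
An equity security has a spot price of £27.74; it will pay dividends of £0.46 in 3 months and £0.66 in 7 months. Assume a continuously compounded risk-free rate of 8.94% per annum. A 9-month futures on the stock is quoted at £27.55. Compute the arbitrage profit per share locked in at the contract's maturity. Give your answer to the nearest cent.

£0.96 per share

PV(dividends) I = 0.46·e^(−0.0894·3/12) + 0.66·e^(−0.0894·7/12) = 1.0763
Fair futures F* = (S − I)·e^(rT) = (27.74 − 1.0763)·e^0.067050 = 26.6637 × 1.069349 = 28.5128
Market £27.55 < fair 28.5128: forward underpriced → reverse cash-and-carry (short the stock, invest proceeds at r, pay the dividends, go long the forward).
Profit at T = |F_mkt − F*| = |27.55 − 28.5128| = £0.96 per share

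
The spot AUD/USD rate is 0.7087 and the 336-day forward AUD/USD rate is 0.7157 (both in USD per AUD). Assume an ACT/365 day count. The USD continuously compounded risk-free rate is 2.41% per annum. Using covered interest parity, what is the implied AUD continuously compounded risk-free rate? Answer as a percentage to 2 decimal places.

1.34%

F = S·e^((r_USD − r_AUD)T) ⇒ r_AUD = r_USD − ln(F/S)/T
ln(0.7157/0.7087) = 0.009829; /(336/365) = 0.010677
r_AUD = 0.0241 − 0.010677 = 0.013423
r_AUD = 1.34%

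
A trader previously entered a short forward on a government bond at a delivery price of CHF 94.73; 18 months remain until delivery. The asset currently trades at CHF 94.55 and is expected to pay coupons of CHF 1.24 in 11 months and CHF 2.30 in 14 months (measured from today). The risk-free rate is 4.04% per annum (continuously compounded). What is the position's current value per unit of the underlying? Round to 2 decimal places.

-CHF 2.00

PV(remaining coupons) I = 1.24·e^(−0.0404·11/12) + 2.30·e^(−0.0404·14/12) = 3.3890
Current forward F = (S − I)·e^(rT) = (94.55 − 3.3890)·e^(0.0404·18/12) = 91.1610 × 1.062474 = 96.8562
Value (long) = (F − K)·e^(−rT) = (96.8562 − 94.73) × 0.941200 = 2.0012
Short position value = −(long value) = -CHF 2.00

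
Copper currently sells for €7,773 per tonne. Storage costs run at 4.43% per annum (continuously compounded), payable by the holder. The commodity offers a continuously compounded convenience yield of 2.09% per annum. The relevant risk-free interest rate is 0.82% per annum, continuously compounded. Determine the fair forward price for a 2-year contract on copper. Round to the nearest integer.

€8,280 per tonne

Net carry = r + u − y = 0.0082 + 0.0443 − 0.0209 = 0.0316
F = S·e^((r+u−y)T) = 7773 · e^(0.0316 × 2) = 7773 · e^0.063200
= 7773 × 1.065240 = €8,280 per tonne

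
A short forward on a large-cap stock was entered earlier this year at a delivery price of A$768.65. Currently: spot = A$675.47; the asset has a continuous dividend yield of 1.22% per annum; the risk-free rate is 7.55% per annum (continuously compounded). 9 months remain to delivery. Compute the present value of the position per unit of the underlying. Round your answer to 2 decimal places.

A$57.02

Current fair forward for the remaining 9 months: F = S·e^((r − q)·T), (r − q) = 0.0755 − 0.0122 = 0.0633
F = 675.47 · e^(0.0633 × 9/12) = 675.47 × 1.048620 = 708.3114
Value of long forward = (F − K)·e^(−rT) = (708.3114 − 768.65) · e^(−0.0755·9/12)
= -60.3386 × 0.944948 = -57.02
Short position value = −(long value) = A$57.02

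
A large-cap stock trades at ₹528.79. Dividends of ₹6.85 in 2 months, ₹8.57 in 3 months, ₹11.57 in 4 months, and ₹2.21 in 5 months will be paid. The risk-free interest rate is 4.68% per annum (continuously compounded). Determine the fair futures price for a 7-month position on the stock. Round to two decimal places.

₹513.80

PV(dividends) I = 6.85·e^(−0.0468·2/12) + 8.57·e^(−0.0468·3/12) + 11.57·e^(−0.0468·4/12) + 2.21·e^(−0.0468·5/12)
I = 6.7968 + 8.4703 + 11.3909 + 2.1673 = 28.8253
F = (S − I)·e^(rT) = (528.79 − 28.8253) · e^(0.0468·7/12)
= 499.9647 · e^0.027300 = 499.9647 × 1.027676 = ₹513.80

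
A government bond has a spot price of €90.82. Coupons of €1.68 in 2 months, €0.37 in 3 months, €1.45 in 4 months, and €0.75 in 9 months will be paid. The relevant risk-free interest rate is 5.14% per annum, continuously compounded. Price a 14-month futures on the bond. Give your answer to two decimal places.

PV(coupons) I = 1.68·e^(−0.0514·2/12) + 0.37·e^(−0.0514·3/12) + 1.45·e^(−0.0514·4/12) + 0.75·e^(−0.0514·9/12)
I = 1.6657 + 0.3653 + 1.4254 + 0.7216 = 4.1780
F = (S − I)·e^(rT) = (90.82 − 4.1780) · e^(0.0514·14/12)
= 86.6420 · e^0.059967 = 86.6420 × 1.061802 = €92.00

€92.00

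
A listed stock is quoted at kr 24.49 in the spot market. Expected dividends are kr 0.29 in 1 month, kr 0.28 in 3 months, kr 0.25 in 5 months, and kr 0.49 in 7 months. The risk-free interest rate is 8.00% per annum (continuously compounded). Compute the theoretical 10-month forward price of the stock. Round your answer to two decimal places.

PV(dividends) I = 0.29·e^(−0.0800·1/12) + 0.28·e^(−0.0800·3/12) + 0.25·e^(−0.0800·5/12) + 0.49·e^(−0.0800·7/12)
I = 0.2881 + 0.2745 + 0.2418 + 0.4677 = 1.2721
F = (S − I)·e^(rT) = (24.49 − 1.2721) · e^(0.0800·10/12)
= 23.2179 · e^0.066667 = 23.2179 × 1.068939 = kr 24.82

kr 24.82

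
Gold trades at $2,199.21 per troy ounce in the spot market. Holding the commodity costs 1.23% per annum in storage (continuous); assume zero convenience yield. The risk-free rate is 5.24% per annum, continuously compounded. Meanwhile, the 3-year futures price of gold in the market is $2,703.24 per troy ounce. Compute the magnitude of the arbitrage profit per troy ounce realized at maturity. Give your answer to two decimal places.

$32.92 per troy ounce

Fair futures: F* = S·e^(carry·T), with carry = (r + u) = 0.0524 + 0.0123 = 0.0647
F* = 2199.21 · e^(0.0647 × 3) = 2199.21 · e^0.19410000 = 2199.21 × 1.21421770 = $2670.3197
Market $2703.24 > fair $2670.3197: forward overpriced → cash-and-carry (buy spot, short the forward).
At maturity, profit = |F_mkt − F*| = |2703.24 − 2670.3197| = $32.92 per troy ounce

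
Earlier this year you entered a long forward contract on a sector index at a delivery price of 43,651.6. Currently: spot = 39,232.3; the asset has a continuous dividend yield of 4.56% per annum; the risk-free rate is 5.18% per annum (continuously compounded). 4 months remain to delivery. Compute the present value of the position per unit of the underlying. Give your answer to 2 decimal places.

-4263.87

Current fair forward for the remaining 4 months: F = S·e^((r − q)·T), (r − q) = 0.0518 − 0.0456 = 0.0062
F = 39232.3 · e^(0.0062 × 4/12) = 39232.3 × 1.00206880 = 39313.4638
Value of long forward = (F − K)·e^(−rT) = (39313.4638 − 43651.6) · e^(−0.0518·4/12)
= -4338.1362 × 0.98288155 = -4263.87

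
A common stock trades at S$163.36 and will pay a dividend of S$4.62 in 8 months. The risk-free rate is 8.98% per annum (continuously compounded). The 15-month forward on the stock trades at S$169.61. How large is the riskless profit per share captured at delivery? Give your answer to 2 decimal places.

S$8.29 per share

PV(dividends) I = 4.62·e^(−0.0898·8/12) = 4.3515
Fair forward F* = (S − I)·e^(rT) = (163.36 − 4.3515)·e^0.112250 = 159.0085 × 1.118793 = 177.8976
Market S$169.61 < fair 177.8976: forward underpriced → reverse cash-and-carry (short the stock, invest proceeds at r, pay the dividends, go long the forward).
Profit at T = |F_mkt − F*| = |169.61 − 177.8976| = S$8.29 per share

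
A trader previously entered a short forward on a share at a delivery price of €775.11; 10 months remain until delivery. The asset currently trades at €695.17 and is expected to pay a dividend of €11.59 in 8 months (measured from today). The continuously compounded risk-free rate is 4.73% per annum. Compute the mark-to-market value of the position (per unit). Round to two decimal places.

PV(remaining dividends) I = 11.59·e^(−0.0473·8/12) = 11.2302
Current forward F = (S − I)·e^(rT) = (695.17 − 11.2302)·e^(0.0473·10/12) = 683.9398 × 1.040204 = 711.4369
Value (long) = (F − K)·e^(−rT) = (711.4369 − 775.11) × 0.961350 = -61.2121
Short position value = −(long value) = €61.21

€61.21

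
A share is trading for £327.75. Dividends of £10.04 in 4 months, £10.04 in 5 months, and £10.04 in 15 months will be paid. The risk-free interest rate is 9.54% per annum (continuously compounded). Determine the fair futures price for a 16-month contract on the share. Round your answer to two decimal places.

£340.08

PV(dividends) I = 10.04·e^(−0.0954·4/12) + 10.04·e^(−0.0954·5/12) + 10.04·e^(−0.0954·15/12)
I = 9.7258 + 9.6487 + 8.9114 = 28.2859
F = (S − I)·e^(rT) = (327.75 − 28.2859) · e^(0.0954·16/12)
= 299.4641 · e^0.127200 = 299.4641 × 1.135644 = £340.08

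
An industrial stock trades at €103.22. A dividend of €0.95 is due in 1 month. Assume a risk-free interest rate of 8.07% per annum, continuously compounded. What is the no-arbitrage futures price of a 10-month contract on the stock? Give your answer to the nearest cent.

€109.39

PV(dividends) I = 0.95·e^(−0.0807·1/12)
I = 0.9436
F = (S − I)·e^(rT) = (103.22 − 0.9436) · e^(0.0807·10/12)
= 102.2764 · e^0.067250 = 102.2764 × 1.069563 = €109.39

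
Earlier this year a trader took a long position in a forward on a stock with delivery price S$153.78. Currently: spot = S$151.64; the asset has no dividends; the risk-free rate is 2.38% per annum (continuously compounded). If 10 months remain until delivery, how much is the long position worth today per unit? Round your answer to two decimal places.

Current fair forward for the remaining 10 months: F = S·e^(r·T), r = 0.0238
F = 151.64 · e^(0.0238 × 10/12) = 151.64 × 1.020031 = 154.6775
Value of long forward = (F − K)·e^(−rT) = (154.6775 − 153.78) · e^(−0.0238·10/12)
= 0.8975 × 0.980362 = 0.88

S$0.88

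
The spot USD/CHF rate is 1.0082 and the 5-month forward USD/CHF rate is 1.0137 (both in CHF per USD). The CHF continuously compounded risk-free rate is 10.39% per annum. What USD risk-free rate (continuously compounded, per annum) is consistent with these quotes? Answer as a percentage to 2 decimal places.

9.08%

F = S·e^((r_CHF − r_USD)T) ⇒ r_USD = r_CHF − ln(F/S)/T
ln(1.0137/1.0082) = 0.005440; /(5/12) = 0.013056
r_USD = 0.1039 − 0.013056 = 0.090844
r_USD = 9.08%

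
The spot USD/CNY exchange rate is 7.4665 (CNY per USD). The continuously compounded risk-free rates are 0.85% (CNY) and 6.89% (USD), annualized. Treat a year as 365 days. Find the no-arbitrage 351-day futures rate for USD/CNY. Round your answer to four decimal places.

7.0452

F = S·e^((r_CNY − r_USD)T) = 7.4665 · e^((0.0085 − 0.0689) × 351/365)
= 7.4665 · e^-0.058083 = 7.4665 × 0.943572
F = 7.0452 CNY per USD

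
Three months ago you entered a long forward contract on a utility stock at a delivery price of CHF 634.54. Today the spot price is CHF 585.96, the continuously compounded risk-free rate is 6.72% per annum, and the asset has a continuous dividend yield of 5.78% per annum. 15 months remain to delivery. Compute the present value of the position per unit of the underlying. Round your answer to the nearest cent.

-CHF 38.30

Current fair forward for the remaining 15 months: F = S·e^((r − q)·T), (r − q) = 0.0672 − 0.0578 = 0.0094
F = 585.96 · e^(0.0094 × 15/12) = 585.96 × 1.011819 = 592.8855
Value of long forward = (F − K)·e^(−rT) = (592.8855 − 634.54) · e^(−0.0672·15/12)
= -41.6545 × 0.919431 = -38.30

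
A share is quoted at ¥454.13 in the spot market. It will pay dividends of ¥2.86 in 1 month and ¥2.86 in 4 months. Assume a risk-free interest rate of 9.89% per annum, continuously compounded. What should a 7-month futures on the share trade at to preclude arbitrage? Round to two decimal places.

PV(dividends) I = 2.86·e^(−0.0989·1/12) + 2.86·e^(−0.0989·4/12)
I = 2.8365 + 2.7673 = 5.6038
F = (S − I)·e^(rT) = (454.13 − 5.6038) · e^(0.0989·7/12)
= 448.5262 · e^0.057692 = 448.5262 × 1.059389 = ¥475.16

¥475.16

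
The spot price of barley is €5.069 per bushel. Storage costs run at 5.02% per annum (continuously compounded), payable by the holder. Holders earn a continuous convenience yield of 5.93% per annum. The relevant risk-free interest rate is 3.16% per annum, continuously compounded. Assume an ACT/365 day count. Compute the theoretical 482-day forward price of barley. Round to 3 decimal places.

Net carry = r + u − y = 0.0316 + 0.0502 − 0.0593 = 0.0225
F = S·e^((r+u−y)T) = 5.069 · e^(0.0225 × 482/365) = 5.069 · e^0.029712
= 5.069 × 1.030158 = €5.222 per bushel

€5.222 per bushel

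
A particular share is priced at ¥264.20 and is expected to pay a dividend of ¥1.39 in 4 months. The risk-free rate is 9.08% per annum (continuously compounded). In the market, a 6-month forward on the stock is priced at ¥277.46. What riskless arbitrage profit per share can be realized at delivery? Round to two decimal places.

PV(dividends) I = 1.39·e^(−0.0908·4/12) = 1.3486
Fair forward F* = (S − I)·e^(rT) = (264.20 − 1.3486)·e^0.045400 = 262.8514 × 1.046446 = 275.0598
Market ¥277.46 > fair 275.0598: forward overpriced → cash-and-carry (borrow at r, buy the stock and collect the dividends, short the forward).
Profit at T = |F_mkt − F*| = |277.46 − 275.0598| = ¥2.40 per share

¥2.40 per share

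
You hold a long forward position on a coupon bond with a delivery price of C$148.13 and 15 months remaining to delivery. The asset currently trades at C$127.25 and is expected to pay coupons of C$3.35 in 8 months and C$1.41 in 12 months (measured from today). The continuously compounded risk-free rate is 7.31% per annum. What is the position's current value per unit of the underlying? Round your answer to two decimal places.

-C$12.45

PV(remaining coupons) I = 3.35·e^(−0.0731·8/12) + 1.41·e^(−0.0731·12/12) = 4.5013
Current forward F = (S − I)·e^(rT) = (127.25 − 4.5013)·e^(0.0731·15/12) = 122.7487 × 1.095680 = 134.4933
Value (long) = (F − K)·e^(−rT) = (134.4933 − 148.13) × 0.912675 = -12.4459
Value = -C$12.45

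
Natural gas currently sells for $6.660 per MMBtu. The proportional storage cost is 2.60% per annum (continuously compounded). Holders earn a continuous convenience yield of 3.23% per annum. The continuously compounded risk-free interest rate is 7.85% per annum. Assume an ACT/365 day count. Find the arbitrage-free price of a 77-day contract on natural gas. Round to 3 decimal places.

$6.762 per MMBtu

Net carry = r + u − y = 0.0785 + 0.0260 − 0.0323 = 0.0722
F = S·e^((r+u−y)T) = 6.660 · e^(0.0722 × 77/365) = 6.660 · e^0.015231
= 6.660 × 1.015348 = $6.762 per MMBtu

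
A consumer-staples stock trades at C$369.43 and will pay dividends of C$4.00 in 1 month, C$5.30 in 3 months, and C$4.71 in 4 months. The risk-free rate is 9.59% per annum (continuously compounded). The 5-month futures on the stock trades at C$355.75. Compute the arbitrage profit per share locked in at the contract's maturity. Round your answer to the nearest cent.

PV(dividends) I = 4.00·e^(−0.0959·1/12) + 5.30·e^(−0.0959·3/12) + 4.71·e^(−0.0959·4/12) = 13.7044
Fair futures F* = (S − I)·e^(rT) = (369.43 − 13.7044)·e^0.039958 = 355.7256 × 1.040767 = 370.2275
Market C$355.75 < fair 370.2275: forward underpriced → reverse cash-and-carry (short the stock, invest proceeds at r, pay the dividends, go long the forward).
Profit at T = |F_mkt − F*| = |355.75 − 370.2275| = C$14.48 per share

C$14.48 per share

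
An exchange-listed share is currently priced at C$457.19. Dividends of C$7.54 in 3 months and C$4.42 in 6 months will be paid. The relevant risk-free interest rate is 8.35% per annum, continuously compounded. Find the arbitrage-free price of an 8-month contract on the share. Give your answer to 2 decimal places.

C$471.07

PV(dividends) I = 7.54·e^(−0.0835·3/12) + 4.42·e^(−0.0835·6/12)
I = 7.3842 + 4.2393 = 11.6235
F = (S − I)·e^(rT) = (457.19 − 11.6235) · e^(0.0835·8/12)
= 445.5665 · e^0.055667 = 445.5665 × 1.057246 = C$471.07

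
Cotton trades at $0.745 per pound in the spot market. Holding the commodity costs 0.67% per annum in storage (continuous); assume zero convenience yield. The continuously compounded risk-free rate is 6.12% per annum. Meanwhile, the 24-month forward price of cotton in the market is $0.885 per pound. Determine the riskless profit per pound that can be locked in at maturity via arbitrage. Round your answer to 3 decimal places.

Fair forward: F* = S·e^(carry·T), with carry = (r + u) = 0.0612 + 0.0067 = 0.0679
F* = 0.745 · e^(0.0679 × 24/12) = 0.745 · e^0.135800 = 0.745 × 1.145453 = $0.8534
Market $0.885 > fair $0.8534: forward overpriced → cash-and-carry (buy spot, short the forward).
At maturity, profit = |F_mkt − F*| = |0.885 − 0.8534| = $0.032 per pound

$0.032 per pound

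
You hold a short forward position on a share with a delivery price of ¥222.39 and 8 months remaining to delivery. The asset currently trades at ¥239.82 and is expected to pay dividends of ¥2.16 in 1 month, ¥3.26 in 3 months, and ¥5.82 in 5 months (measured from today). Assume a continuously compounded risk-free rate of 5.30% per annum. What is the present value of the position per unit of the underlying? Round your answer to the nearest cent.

-¥14.09

PV(remaining dividends) I = 2.16·e^(−0.0530·1/12) + 3.26·e^(−0.0530·3/12) + 5.82·e^(−0.0530·5/12) = 11.0605
Current forward F = (S − I)·e^(rT) = (239.82 − 11.0605)·e^(0.0530·8/12) = 228.7595 × 1.035965 = 236.9868
Value (long) = (F − K)·e^(−rT) = (236.9868 − 222.39) × 0.965284 = 14.0901
Short position value = −(long value) = -¥14.09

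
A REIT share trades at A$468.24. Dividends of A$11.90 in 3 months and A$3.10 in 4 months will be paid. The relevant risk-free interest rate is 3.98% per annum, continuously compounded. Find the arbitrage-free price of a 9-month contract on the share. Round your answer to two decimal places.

PV(dividends) I = 11.90·e^(−0.0398·3/12) + 3.10·e^(−0.0398·4/12)
I = 11.7822 + 3.0591 = 14.8413
F = (S − I)·e^(rT) = (468.24 − 14.8413) · e^(0.0398·9/12)
= 453.3987 · e^0.029850 = 453.3987 × 1.030300 = A$467.14

A$467.14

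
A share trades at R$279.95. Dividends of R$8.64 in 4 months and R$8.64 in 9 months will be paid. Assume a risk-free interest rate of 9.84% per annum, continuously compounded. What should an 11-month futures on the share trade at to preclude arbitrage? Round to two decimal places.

PV(dividends) I = 8.64·e^(−0.0984·4/12) + 8.64·e^(−0.0984·9/12)
I = 8.3612 + 8.0253 = 16.3865
F = (S − I)·e^(rT) = (279.95 − 16.3865) · e^(0.0984·11/12)
= 263.5635 · e^0.090200 = 263.5635 × 1.094393 = R$288.44

R$288.44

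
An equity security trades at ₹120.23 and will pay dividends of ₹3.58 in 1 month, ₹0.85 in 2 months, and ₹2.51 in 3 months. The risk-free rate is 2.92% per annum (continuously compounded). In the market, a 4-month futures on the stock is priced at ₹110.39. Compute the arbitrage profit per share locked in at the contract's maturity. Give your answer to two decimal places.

₹4.04 per share

PV(dividends) I = 3.58·e^(−0.0292·1/12) + 0.85·e^(−0.0292·2/12) + 2.51·e^(−0.0292·3/12) = 6.9089
Fair futures F* = (S − I)·e^(rT) = (120.23 − 6.9089)·e^0.009733 = 113.3211 × 1.009781 = 114.4295
Market ₹110.39 < fair 114.4295: forward underpriced → reverse cash-and-carry (short the stock, invest proceeds at r, pay the dividends, go long the forward).
Profit at T = |F_mkt − F*| = |110.39 − 114.4295| = ₹4.04 per share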